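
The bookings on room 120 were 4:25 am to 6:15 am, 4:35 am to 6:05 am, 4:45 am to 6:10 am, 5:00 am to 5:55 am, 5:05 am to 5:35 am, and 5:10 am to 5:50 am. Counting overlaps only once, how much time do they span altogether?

1 h 50 min

Merged: 4:25 am–6:15 am.
Length: 1 h 50 min.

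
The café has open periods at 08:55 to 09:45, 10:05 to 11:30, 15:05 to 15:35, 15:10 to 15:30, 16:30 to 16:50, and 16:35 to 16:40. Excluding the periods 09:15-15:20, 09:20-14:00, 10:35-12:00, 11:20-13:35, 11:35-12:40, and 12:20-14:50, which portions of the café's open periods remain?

A, merged: 08:55–09:45, 10:05–11:30, 15:05–15:35, 16:30–16:50.
B, merged: 09:15–15:20.
08:55–09:45 \ B = 08:55–09:15.
10:05–11:30: entirely removed.
15:05–15:35 \ B = 15:20–15:35.
16:30–16:50: nothing removed.

08:55–09:15, 15:20–15:35, 16:30–16:50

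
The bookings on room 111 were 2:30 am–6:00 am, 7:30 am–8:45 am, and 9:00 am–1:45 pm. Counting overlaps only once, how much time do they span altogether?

Merged: 2:30 am–6:00 am, 7:30 am–8:45 am, 9:00 am–1:45 pm.
Lengths: 3 h 30 min + 1 h 15 min + 4 h 45 min = 9 h 30 min.

9 h 30 min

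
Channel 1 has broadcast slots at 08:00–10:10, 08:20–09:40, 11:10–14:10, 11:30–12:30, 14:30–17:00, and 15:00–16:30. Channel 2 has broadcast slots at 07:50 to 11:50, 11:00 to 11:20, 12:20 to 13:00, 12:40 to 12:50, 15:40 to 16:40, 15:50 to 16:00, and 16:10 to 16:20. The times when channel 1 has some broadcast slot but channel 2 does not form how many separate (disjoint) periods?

4

Merge the first list: 08:00-10:10, 11:10-14:10, 14:30-17:00.
Merge the second list: 07:50-11:50, 12:20-13:00, 15:40-16:40.
A \ B = 11:50-12:20, 13:00-14:10, 14:30-15:40, 16:40-17:00.
That is 4 disjoint pieces.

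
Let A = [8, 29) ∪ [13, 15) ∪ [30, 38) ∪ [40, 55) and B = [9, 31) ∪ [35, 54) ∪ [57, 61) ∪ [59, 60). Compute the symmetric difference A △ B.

First set merges to [8, 29), [30, 38), [40, 55).
Second set merges to [9, 31), [35, 54), [57, 61).
A but not B: [8, 9), [31, 35), [54, 55).
B but not A: [29, 30), [38, 40), [57, 61).
Combining gives A △ B.

[8, 9) ∪ [29, 30) ∪ [31, 35) ∪ [38, 40) ∪ [54, 55) ∪ [57, 61)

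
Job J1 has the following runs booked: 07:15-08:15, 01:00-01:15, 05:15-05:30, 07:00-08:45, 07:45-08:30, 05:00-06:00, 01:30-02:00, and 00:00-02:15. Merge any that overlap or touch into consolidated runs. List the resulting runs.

00:00–02:15, 05:00–06:00, 07:00–08:45

Sort by start: 00:00–02:15, 01:00–01:15, 01:30–02:00, 05:00–06:00, 05:15–05:30, 07:00–08:45, 07:15–08:15, 07:45–08:30.
01:00–01:15 overlaps/touches 00:00–02:15 → extend to 00:00–02:15.
01:30–02:00 overlaps/touches 00:00–02:15 → extend to 00:00–02:15.
05:00–06:00 is disjoint → start new block.
05:15–05:30 overlaps/touches 05:00–06:00 → extend to 05:00–06:00.
07:00–08:45 is disjoint → start new block.
07:15–08:15 overlaps/touches 07:00–08:45 → extend to 07:00–08:45.
07:45–08:30 overlaps/touches 07:00–08:45 → extend to 07:00–08:45.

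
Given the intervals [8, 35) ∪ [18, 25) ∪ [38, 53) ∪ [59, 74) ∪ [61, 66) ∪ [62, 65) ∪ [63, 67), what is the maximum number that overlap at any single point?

Walk the sorted start/end points keeping a running depth.
The depth first hits 4 at 63.

4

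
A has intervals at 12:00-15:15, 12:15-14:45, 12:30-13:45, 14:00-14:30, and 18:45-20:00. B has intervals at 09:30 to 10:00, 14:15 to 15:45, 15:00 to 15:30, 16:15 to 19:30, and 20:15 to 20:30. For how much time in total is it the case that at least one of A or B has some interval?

8 h 15 min

A, merged: 12:00-15:15, 18:45-20:00.
B, merged: 09:30-10:00, 14:15-15:45, 16:15-19:30, 20:15-20:30.
A ∪ B = 09:30-10:00, 12:00-15:45, 16:15-20:00, 20:15-20:30.
Total: 30 min + 3 h 45 min + 3 h 45 min + 15 min = 8 h 15 min.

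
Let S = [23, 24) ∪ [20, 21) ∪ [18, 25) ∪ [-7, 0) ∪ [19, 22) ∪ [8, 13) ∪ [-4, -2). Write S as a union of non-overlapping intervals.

Sort by start: [-7, 0), [-4, -2), [8, 13), [18, 25), [19, 22), [20, 21), [23, 24).
[-4, -2) overlaps/touches [-7, 0) → extend to [-7, 0).
[8, 13) is disjoint → start new block.
[18, 25) is disjoint → start new block.
[19, 22) overlaps/touches [18, 25) → extend to [18, 25).
[20, 21) overlaps/touches [18, 25) → extend to [18, 25).
[23, 24) overlaps/touches [18, 25) → extend to [18, 25).

[-7, 0) ∪ [8, 13) ∪ [18, 25)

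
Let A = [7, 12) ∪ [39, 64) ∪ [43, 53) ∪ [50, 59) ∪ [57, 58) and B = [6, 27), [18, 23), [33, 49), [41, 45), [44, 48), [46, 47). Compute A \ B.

First set merges to [7, 12), [39, 64).
Second set merges to [6, 27), [33, 49).
[7, 12): entirely removed.
[39, 64) \ B = [49, 64).

[49, 64)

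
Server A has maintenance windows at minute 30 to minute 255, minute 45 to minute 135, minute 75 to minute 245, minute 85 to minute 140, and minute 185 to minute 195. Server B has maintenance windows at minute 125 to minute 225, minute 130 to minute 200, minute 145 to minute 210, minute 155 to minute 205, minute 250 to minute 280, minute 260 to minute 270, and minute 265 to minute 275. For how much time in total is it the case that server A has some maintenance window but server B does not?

120 minutes

First set merges to minute 30 to minute 255.
Second set merges to minute 125 to minute 225, minute 250 to minute 280.
A \ B = minute 30 to minute 125, minute 225 to minute 250.
Total: 95 minutes + 25 minutes = 120 minutes.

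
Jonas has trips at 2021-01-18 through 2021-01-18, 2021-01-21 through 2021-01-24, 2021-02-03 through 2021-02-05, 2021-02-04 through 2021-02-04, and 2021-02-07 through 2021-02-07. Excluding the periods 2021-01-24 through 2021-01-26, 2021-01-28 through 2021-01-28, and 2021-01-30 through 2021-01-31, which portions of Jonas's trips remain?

2021-01-18 through 2021-01-18, 2021-01-21 through 2021-01-23, 2021-02-03 through 2021-02-05, 2021-02-07 through 2021-02-07

A, merged: 2021-01-18 through 2021-01-18, 2021-01-21 through 2021-01-24, 2021-02-03 through 2021-02-05, 2021-02-07 through 2021-02-07.
2021-01-18 through 2021-01-18: no B overlap → unchanged.
2021-01-21 through 2021-01-24 minus B → 2021-01-21 through 2021-01-23.
2021-02-03 through 2021-02-05: no B overlap → unchanged.
2021-02-07 through 2021-02-07: no B overlap → unchanged.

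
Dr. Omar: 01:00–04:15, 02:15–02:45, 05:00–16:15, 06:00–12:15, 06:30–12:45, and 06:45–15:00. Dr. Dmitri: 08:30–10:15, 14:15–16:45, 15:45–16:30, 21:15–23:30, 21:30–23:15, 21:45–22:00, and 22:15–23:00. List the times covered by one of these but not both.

01:00–04:15, 05:00–08:30, 10:15–14:15, 16:15–16:45, 21:15–23:30

A, merged: 01:00–04:15, 05:00–16:15.
B, merged: 08:30–10:15, 14:15–16:45, 21:15–23:30.
Only in the first: 01:00–04:15, 05:00–08:30, 10:15–14:15.
Only in the second: 16:15–16:45, 21:15–23:30.
Together these are the periods covered by exactly one.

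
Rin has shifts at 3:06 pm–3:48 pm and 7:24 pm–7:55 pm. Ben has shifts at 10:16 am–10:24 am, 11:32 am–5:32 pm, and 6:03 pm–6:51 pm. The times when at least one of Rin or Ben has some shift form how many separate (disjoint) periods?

4

A ∪ B = 10:16 am–10:24 am, 11:32 am–5:32 pm, 6:03 pm–6:51 pm, 7:24 pm–7:55 pm.
That is 4 disjoint pieces.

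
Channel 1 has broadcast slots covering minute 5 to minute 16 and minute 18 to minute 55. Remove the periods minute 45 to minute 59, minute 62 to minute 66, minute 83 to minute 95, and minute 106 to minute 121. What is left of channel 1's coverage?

minute 5 to minute 16, minute 18 to minute 45

minute 5 to minute 16: no B overlap → unchanged.
minute 18 to minute 55 minus B → minute 18 to minute 45.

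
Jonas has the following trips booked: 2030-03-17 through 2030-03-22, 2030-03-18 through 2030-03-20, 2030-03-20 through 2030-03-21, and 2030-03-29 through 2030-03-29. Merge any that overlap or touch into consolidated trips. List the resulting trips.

2030-03-18 through 2030-03-20 overlaps/touches 2030-03-17 through 2030-03-22 → extend to 2030-03-17 through 2030-03-22.
2030-03-20 through 2030-03-21 overlaps/touches 2030-03-17 through 2030-03-22 → extend to 2030-03-17 through 2030-03-22.
2030-03-29 through 2030-03-29 is disjoint → start new block.

2030-03-17 through 2030-03-22, 2030-03-29 through 2030-03-29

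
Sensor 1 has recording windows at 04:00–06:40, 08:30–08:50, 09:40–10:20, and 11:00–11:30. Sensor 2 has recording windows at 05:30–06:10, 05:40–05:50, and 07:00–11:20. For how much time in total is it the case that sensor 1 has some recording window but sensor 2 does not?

2 h 10 min

Second set merges to 05:30–06:10, 07:00–11:20.
A \ B = 04:00–05:30, 06:10–06:40, 11:20–11:30.
Total: 1 h 30 min + 30 min + 10 min = 2 h 10 min.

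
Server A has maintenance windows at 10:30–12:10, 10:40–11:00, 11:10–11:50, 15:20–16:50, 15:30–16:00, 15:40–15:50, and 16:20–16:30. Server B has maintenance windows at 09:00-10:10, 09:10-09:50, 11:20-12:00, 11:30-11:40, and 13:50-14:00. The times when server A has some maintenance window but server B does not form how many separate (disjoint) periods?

A, merged: 10:30–12:10, 15:20–16:50.
B, merged: 09:00–10:10, 11:20–12:00, 13:50–14:00.
A \ B = 10:30–11:20, 12:00–12:10, 15:20–16:50.
That is 3 disjoint pieces.

3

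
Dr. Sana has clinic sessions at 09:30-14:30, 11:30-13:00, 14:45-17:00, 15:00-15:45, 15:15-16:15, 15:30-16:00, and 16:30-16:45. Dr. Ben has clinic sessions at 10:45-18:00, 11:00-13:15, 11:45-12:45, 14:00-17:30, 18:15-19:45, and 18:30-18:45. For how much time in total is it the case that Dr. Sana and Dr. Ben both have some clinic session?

A, merged: 09:30–14:30, 14:45–17:00.
B, merged: 10:45–18:00, 18:15–19:45.
A ∩ B = 10:45–14:30, 14:45–17:00.
Total: 3 h 45 min + 2 h 15 min = 6 h.

6 h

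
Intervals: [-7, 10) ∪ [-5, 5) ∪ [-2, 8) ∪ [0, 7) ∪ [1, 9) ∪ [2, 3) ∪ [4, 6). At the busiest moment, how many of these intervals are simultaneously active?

At 2, 6 of the intervals are simultaneously active.
No point has more.

6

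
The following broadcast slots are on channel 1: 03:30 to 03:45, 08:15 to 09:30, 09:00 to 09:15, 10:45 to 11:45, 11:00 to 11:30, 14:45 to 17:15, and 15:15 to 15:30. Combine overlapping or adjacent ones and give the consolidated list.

08:15-09:30 is disjoint → start new block.
09:00-09:15 overlaps/touches 08:15-09:30 → extend to 08:15-09:30.
10:45-11:45 is disjoint → start new block.
11:00-11:30 overlaps/touches 10:45-11:45 → extend to 10:45-11:45.
14:45-17:15 is disjoint → start new block.
15:15-15:30 overlaps/touches 14:45-17:15 → extend to 14:45-17:15.

03:30-03:45, 08:15-09:30, 10:45-11:45, 14:45-17:15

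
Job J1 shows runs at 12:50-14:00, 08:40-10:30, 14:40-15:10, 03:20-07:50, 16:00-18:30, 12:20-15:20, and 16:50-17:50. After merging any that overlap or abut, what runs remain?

03:20–07:50, 08:40–10:30, 12:20–15:20, 16:00–18:30

Sort by start: 03:20–07:50, 08:40–10:30, 12:20–15:20, 12:50–14:00, 14:40–15:10, 16:00–18:30, 16:50–17:50.
08:40–10:30 is disjoint → start new block.
12:20–15:20 is disjoint → start new block.
12:50–14:00 overlaps/touches 12:20–15:20 → extend to 12:20–15:20.
14:40–15:10 overlaps/touches 12:20–15:20 → extend to 12:20–15:20.
16:00–18:30 is disjoint → start new block.
16:50–17:50 overlaps/touches 16:00–18:30 → extend to 16:00–18:30.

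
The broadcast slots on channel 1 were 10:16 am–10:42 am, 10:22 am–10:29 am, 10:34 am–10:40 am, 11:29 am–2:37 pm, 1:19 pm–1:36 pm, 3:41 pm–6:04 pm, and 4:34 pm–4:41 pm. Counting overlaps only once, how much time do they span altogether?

Merged: 10:16 am-10:42 am, 11:29 am-2:37 pm, 3:41 pm-6:04 pm.
Lengths: 26 min + 3 h 8 min + 2 h 23 min = 5 h 57 min.

5 h 57 min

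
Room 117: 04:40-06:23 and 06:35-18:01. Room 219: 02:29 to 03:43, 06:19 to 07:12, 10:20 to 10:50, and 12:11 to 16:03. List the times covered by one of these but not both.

A \ B = 04:40-06:19, 07:12-10:20, 10:50-12:11, 16:03-18:01.
B \ A = 02:29-03:43, 06:23-06:35.
Union of the two gives the symmetric difference.

02:29-03:43, 04:40-06:19, 06:23-06:35, 07:12-10:20, 10:50-12:11, 16:03-18:01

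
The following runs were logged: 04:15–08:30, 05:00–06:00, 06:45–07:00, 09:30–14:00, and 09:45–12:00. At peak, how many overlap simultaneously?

2

Sweep endpoints in order; track running count of active intervals.
Peak of 2 reached at 05:00.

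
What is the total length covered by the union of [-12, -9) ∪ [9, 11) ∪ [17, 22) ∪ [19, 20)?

Merged: [-12, -9), [9, 11), [17, 22).
Lengths: 3 + 2 + 5 = 10.

10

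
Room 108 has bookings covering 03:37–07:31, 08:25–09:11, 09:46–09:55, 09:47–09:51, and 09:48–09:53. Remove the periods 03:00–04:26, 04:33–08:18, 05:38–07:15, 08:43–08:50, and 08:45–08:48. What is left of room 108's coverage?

04:26–04:33, 08:25–08:43, 08:50–09:11, 09:46–09:55

A, merged: 03:37–07:31, 08:25–09:11, 09:46–09:55.
B, merged: 03:00–04:26, 04:33–08:18, 08:43–08:50.
03:37–07:31 minus B → 04:26–04:33.
08:25–09:11 minus B → 08:25–08:43, 08:50–09:11.
09:46–09:55: no B overlap → unchanged.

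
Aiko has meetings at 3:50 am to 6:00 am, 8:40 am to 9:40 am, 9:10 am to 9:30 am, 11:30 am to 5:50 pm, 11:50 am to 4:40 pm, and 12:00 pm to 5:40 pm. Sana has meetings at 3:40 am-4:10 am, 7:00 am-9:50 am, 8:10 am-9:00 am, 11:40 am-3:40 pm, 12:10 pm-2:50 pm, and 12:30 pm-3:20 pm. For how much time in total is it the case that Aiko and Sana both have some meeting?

5 h 20 min

Merge the first list: 3:50 am-6:00 am, 8:40 am-9:40 am, 11:30 am-5:50 pm.
Merge the second list: 3:40 am-4:10 am, 7:00 am-9:50 am, 11:40 am-3:40 pm.
A ∩ B = 3:50 am-4:10 am, 8:40 am-9:40 am, 11:40 am-3:40 pm.
Total: 20 min + 1 h + 4 h = 5 h 20 min.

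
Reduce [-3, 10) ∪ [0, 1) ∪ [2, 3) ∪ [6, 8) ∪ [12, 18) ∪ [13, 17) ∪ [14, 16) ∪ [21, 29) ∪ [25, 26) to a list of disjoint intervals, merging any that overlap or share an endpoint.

[-3, 10) ∪ [12, 18) ∪ [21, 29)

[0, 1) overlaps/touches [-3, 10) → extend to [-3, 10).
[2, 3) overlaps/touches [-3, 10) → extend to [-3, 10).
[6, 8) overlaps/touches [-3, 10) → extend to [-3, 10).
[12, 18) is disjoint → start new block.
[13, 17) overlaps/touches [12, 18) → extend to [12, 18).
[14, 16) overlaps/touches [12, 18) → extend to [12, 18).
[21, 29) is disjoint → start new block.
[25, 26) overlaps/touches [21, 29) → extend to [21, 29).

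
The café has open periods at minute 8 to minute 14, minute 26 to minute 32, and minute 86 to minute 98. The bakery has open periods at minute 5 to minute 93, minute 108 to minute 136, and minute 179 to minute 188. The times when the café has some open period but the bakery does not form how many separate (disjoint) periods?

1

A \ B = minute 93 to minute 98.
That is 1 disjoint piece.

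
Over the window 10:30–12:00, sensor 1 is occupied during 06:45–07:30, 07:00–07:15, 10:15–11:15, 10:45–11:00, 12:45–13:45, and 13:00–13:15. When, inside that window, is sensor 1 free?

Covered (merged): 06:45–07:30, 10:15–11:15, 12:45–13:45.
Complement within 10:30–12:00: 11:15–12:00.

11:15–12:00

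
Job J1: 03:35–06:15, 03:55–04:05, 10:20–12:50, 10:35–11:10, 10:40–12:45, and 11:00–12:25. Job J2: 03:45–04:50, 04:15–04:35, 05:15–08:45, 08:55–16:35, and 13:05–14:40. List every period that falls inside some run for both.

03:45–04:50, 05:15–06:15, 10:20–12:50

A, merged: 03:35–06:15, 10:20–12:50.
B, merged: 03:45–04:50, 05:15–08:45, 08:55–16:35.
03:35–06:15 meets the second set on 03:45–04:50, 05:15–06:15.
10:20–12:50 meets the second set on 10:20–12:50.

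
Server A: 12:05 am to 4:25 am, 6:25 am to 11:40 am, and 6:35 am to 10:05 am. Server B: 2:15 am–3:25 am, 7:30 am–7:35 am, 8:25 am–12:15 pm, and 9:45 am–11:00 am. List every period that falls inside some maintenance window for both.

Merge the first list: 12:05 am–4:25 am, 6:25 am–11:40 am.
Merge the second list: 2:15 am–3:25 am, 7:30 am–7:35 am, 8:25 am–12:15 pm.
12:05 am–4:25 am overlaps B on 2:15 am–3:25 am.
6:25 am–11:40 am overlaps B on 7:30 am–7:35 am, 8:25 am–11:40 am.

2:15 am–3:25 am, 7:30 am–7:35 am, 8:25 am–11:40 am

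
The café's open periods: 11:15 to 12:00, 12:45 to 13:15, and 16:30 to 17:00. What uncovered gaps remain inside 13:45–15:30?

13:45–15:30

Covered (merged): 11:15–12:00, 12:45–13:15, 16:30–17:00.
Complement within 13:45–15:30: 13:45–15:30.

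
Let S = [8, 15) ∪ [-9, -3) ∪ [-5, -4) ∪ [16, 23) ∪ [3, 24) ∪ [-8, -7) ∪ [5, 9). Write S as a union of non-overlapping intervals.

[-9, -3) ∪ [3, 24)

Sort by start: [-9, -3), [-8, -7), [-5, -4), [3, 24), [5, 9), [8, 15), [16, 23).
[-8, -7) overlaps/touches [-9, -3) → extend to [-9, -3).
[-5, -4) overlaps/touches [-9, -3) → extend to [-9, -3).
[3, 24) is disjoint → start new block.
[5, 9) overlaps/touches [3, 24) → extend to [3, 24).
[8, 15) overlaps/touches [3, 24) → extend to [3, 24).
[16, 23) overlaps/touches [3, 24) → extend to [3, 24).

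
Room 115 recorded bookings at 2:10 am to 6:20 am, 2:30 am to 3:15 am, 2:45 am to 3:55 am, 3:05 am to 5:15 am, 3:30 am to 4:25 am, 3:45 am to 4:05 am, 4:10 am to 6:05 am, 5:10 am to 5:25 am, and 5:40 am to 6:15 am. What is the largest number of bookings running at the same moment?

5

Walk the sorted start/end points keeping a running depth.
The depth first hits 5 at 3:45 am.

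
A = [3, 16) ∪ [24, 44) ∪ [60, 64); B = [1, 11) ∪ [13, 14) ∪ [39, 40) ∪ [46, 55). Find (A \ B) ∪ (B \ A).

A \ B = [11, 13), [14, 16), [24, 39), [40, 44), [60, 64).
B \ A = [1, 3), [46, 55).
Union of the two gives the symmetric difference.

[1, 3) ∪ [11, 13) ∪ [14, 16) ∪ [24, 39) ∪ [40, 44) ∪ [46, 55) ∪ [60, 64)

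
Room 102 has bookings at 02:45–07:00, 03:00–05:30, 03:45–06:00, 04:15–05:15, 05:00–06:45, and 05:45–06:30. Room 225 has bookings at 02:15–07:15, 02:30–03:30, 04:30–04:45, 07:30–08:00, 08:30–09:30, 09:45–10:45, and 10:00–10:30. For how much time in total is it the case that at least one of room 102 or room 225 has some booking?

Merge the first list: 02:45-07:00.
Merge the second list: 02:15-07:15, 07:30-08:00, 08:30-09:30, 09:45-10:45.
A ∪ B = 02:15-07:15, 07:30-08:00, 08:30-09:30, 09:45-10:45.
Total: 5 h + 30 min + 1 h + 1 h = 7 h 30 min.

7 h 30 min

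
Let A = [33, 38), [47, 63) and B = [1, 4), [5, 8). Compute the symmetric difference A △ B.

Only in the first: [33, 38), [47, 63).
Only in the second: [1, 4), [5, 8).
Together these are the periods covered by exactly one.

[1, 4) ∪ [5, 8) ∪ [33, 38) ∪ [47, 63)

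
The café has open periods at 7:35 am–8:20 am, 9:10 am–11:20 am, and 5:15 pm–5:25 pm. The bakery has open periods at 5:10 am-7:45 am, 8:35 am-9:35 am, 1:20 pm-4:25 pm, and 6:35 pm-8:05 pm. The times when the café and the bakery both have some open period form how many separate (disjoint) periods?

2

A ∩ B = 7:35 am–7:45 am, 9:10 am–9:35 am.
That is 2 disjoint pieces.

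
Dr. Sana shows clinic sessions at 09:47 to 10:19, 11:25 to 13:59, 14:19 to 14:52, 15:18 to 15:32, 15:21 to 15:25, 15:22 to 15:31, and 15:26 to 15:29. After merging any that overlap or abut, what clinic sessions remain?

09:47-10:19, 11:25-13:59, 14:19-14:52, 15:18-15:32

11:25-13:59 is disjoint → start new block.
14:19-14:52 is disjoint → start new block.
15:18-15:32 is disjoint → start new block.
15:21-15:25 overlaps/touches 15:18-15:32 → extend to 15:18-15:32.
15:22-15:31 overlaps/touches 15:18-15:32 → extend to 15:18-15:32.
15:26-15:29 overlaps/touches 15:18-15:32 → extend to 15:18-15:32.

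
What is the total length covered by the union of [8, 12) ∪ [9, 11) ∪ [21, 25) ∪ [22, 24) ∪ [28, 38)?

18

Merged: [8, 12), [21, 25), [28, 38).
Lengths: 4 + 4 + 10 = 18.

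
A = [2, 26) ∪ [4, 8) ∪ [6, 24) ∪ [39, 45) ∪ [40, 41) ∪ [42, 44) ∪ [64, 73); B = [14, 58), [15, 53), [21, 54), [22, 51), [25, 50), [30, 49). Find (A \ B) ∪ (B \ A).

[2, 14) ∪ [26, 39) ∪ [45, 58) ∪ [64, 73)

Merge the first list: [2, 26), [39, 45), [64, 73).
Merge the second list: [14, 58).
Only in the first: [2, 14), [64, 73).
Only in the second: [26, 39), [45, 58).
Together these are the periods covered by exactly one.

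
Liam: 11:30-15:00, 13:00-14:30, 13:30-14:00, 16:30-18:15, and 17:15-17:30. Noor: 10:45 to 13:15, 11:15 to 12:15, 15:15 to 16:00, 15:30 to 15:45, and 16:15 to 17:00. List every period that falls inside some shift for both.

First set merges to 11:30–15:00, 16:30–18:15.
Second set merges to 10:45–13:15, 15:15–16:00, 16:15–17:00.
11:30–15:00 meets the second set on 11:30–13:15.
16:30–18:15 meets the second set on 16:30–17:00.

11:30–13:15, 16:30–17:00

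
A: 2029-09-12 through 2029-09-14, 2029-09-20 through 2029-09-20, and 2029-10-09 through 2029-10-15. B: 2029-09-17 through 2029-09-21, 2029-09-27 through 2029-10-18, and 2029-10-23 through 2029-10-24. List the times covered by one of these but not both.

A \ B = 2029-09-12 through 2029-09-14.
B \ A = 2029-09-17 through 2029-09-19, 2029-09-21 through 2029-09-21, 2029-09-27 through 2029-10-08, 2029-10-16 through 2029-10-18, 2029-10-23 through 2029-10-24.
Union of the two gives the symmetric difference.

2029-09-12 through 2029-09-14, 2029-09-17 through 2029-09-19, 2029-09-21 through 2029-09-21, 2029-09-27 through 2029-10-08, 2029-10-16 through 2029-10-18, 2029-10-23 through 2029-10-24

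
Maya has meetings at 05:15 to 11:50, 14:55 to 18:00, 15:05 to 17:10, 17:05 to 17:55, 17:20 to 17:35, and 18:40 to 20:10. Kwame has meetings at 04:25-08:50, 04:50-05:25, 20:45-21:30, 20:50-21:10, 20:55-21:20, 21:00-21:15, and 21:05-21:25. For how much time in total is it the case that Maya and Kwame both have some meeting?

First set merges to 05:15–11:50, 14:55–18:00, 18:40–20:10.
Second set merges to 04:25–08:50, 20:45–21:30.
A ∩ B = 05:15–08:50.
Total: 3 h 35 min.

3 h 35 min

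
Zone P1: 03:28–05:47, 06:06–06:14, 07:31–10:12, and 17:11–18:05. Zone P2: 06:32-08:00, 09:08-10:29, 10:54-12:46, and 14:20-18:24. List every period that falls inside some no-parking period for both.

07:31–08:00, 09:08–10:12, 17:11–18:05

03:28–05:47 meets no B interval.
06:06–06:14 meets no B interval.
07:31–10:12 ∩ B → 07:31–08:00, 09:08–10:12.
17:11–18:05 ∩ B → 17:11–18:05.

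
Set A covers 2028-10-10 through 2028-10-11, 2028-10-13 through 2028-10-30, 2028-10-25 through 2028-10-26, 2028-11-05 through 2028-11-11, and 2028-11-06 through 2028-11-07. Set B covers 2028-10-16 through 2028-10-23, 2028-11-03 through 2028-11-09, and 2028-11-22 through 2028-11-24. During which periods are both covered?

2028-10-16 through 2028-10-23, 2028-11-05 through 2028-11-09

A, merged: 2028-10-10 through 2028-10-11, 2028-10-13 through 2028-10-30, 2028-11-05 through 2028-11-11.
2028-10-10 through 2028-10-11 meets no B interval.
2028-10-13 through 2028-10-30 ∩ B → 2028-10-16 through 2028-10-23.
2028-11-05 through 2028-11-11 ∩ B → 2028-11-05 through 2028-11-09.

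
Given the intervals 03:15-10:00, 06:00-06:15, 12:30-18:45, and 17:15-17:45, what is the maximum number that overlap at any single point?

2

Sweep endpoints in order; track running count of active intervals.
Peak of 2 reached at 06:00.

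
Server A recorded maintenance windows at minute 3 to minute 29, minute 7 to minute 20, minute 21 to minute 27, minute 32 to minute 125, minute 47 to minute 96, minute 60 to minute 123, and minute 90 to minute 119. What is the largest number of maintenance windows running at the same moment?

At minute 90, 4 of the intervals are simultaneously active.
No point has more.

4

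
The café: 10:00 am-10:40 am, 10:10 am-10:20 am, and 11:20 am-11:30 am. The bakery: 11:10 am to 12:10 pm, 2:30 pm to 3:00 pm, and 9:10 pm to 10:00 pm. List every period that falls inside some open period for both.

11:20 am–11:30 am

Merge the first list: 10:00 am–10:40 am, 11:20 am–11:30 am.
10:00 am–10:40 am: no overlap with the second set.
11:20 am–11:30 am meets the second set on 11:20 am–11:30 am.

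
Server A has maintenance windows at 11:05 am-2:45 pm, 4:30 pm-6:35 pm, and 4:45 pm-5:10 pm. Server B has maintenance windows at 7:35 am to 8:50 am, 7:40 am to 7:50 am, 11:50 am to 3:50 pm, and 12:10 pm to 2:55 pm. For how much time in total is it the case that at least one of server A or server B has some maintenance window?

8 h 5 min

First set merges to 11:05 am–2:45 pm, 4:30 pm–6:35 pm.
Second set merges to 7:35 am–8:50 am, 11:50 am–3:50 pm.
A ∪ B = 7:35 am–8:50 am, 11:05 am–3:50 pm, 4:30 pm–6:35 pm.
Total: 1 h 15 min + 4 h 45 min + 2 h 5 min = 8 h 5 min.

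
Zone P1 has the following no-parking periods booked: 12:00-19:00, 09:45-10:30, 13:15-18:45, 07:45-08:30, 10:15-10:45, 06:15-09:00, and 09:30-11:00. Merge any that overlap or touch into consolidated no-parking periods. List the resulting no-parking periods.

06:15–09:00, 09:30–11:00, 12:00–19:00

Sort by start: 06:15–09:00, 07:45–08:30, 09:30–11:00, 09:45–10:30, 10:15–10:45, 12:00–19:00, 13:15–18:45.
07:45–08:30 overlaps/touches 06:15–09:00 → extend to 06:15–09:00.
09:30–11:00 is disjoint → start new block.
09:45–10:30 overlaps/touches 09:30–11:00 → extend to 09:30–11:00.
10:15–10:45 overlaps/touches 09:30–11:00 → extend to 09:30–11:00.
12:00–19:00 is disjoint → start new block.
13:15–18:45 overlaps/touches 12:00–19:00 → extend to 12:00–19:00.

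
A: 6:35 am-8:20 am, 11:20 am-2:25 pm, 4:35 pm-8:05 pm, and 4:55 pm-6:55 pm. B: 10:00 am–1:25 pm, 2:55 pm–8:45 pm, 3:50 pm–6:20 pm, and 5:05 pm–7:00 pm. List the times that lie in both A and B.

11:20 am–1:25 pm, 4:35 pm–8:05 pm

A, merged: 6:35 am–8:20 am, 11:20 am–2:25 pm, 4:35 pm–8:05 pm.
B, merged: 10:00 am–1:25 pm, 2:55 pm–8:45 pm.
6:35 am–8:20 am falls entirely outside B.
11:20 am–2:25 pm overlaps B on 11:20 am–1:25 pm.
4:35 pm–8:05 pm overlaps B on 4:35 pm–8:05 pm.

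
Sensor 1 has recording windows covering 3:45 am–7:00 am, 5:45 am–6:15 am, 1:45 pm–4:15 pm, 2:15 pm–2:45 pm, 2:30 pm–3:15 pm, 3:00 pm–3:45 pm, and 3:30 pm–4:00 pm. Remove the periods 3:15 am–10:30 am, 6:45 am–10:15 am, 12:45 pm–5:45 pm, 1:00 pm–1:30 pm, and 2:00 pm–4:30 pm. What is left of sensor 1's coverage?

none

Merge the first list: 3:45 am–7:00 am, 1:45 pm–4:15 pm.
Merge the second list: 3:15 am–10:30 am, 12:45 pm–5:45 pm.
3:45 am–7:00 am: entirely removed.
1:45 pm–4:15 pm: entirely removed.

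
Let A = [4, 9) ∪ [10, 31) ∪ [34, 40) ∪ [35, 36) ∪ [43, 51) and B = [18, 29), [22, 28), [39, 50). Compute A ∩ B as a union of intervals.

[18, 29) ∪ [39, 40) ∪ [43, 50)

First set merges to [4, 9), [10, 31), [34, 40), [43, 51).
Second set merges to [18, 29), [39, 50).
[4, 9): no overlap with the second set.
[10, 31) meets the second set on [18, 29).
[34, 40) meets the second set on [39, 40).
[43, 51) meets the second set on [43, 50).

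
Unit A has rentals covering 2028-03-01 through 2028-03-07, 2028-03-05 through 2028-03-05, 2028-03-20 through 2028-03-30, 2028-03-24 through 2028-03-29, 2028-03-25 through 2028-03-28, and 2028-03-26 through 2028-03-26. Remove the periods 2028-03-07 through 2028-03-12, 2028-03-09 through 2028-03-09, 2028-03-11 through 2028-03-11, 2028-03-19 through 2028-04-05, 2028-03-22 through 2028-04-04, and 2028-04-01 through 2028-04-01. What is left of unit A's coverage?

2028-03-01 through 2028-03-06

Merge the first list: 2028-03-01 through 2028-03-07, 2028-03-20 through 2028-03-30.
Merge the second list: 2028-03-07 through 2028-03-12, 2028-03-19 through 2028-04-05.
2028-03-01 through 2028-03-07 \ B = 2028-03-01 through 2028-03-06.
2028-03-20 through 2028-03-30: entirely removed.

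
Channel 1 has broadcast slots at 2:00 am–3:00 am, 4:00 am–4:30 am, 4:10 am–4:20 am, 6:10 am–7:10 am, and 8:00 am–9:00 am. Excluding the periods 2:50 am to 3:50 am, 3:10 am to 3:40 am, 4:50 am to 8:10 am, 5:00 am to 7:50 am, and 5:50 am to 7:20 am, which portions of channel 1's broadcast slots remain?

2:00 am–2:50 am, 4:00 am–4:30 am, 8:10 am–9:00 am

First set merges to 2:00 am–3:00 am, 4:00 am–4:30 am, 6:10 am–7:10 am, 8:00 am–9:00 am.
Second set merges to 2:50 am–3:50 am, 4:50 am–8:10 am.
2:00 am–3:00 am \ B = 2:00 am–2:50 am.
4:00 am–4:30 am: nothing removed.
6:10 am–7:10 am: entirely removed.
8:00 am–9:00 am \ B = 8:10 am–9:00 am.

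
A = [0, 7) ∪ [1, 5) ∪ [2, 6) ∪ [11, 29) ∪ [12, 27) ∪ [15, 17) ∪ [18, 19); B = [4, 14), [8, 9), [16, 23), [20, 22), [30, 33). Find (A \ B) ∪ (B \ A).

First set merges to [0, 7), [11, 29).
Second set merges to [4, 14), [16, 23), [30, 33).
A but not B: [0, 4), [14, 16), [23, 29).
B but not A: [7, 11), [30, 33).
Combining gives A △ B.

[0, 4) ∪ [7, 11) ∪ [14, 16) ∪ [23, 29) ∪ [30, 33)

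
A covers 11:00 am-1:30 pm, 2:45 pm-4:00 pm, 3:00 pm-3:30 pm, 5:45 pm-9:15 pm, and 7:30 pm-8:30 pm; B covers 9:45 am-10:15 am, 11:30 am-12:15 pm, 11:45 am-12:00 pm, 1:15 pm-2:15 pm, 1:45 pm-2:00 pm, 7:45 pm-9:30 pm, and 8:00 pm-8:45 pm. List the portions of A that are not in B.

11:00 am–11:30 am, 12:15 pm–1:15 pm, 2:45 pm–4:00 pm, 5:45 pm–7:45 pm

A, merged: 11:00 am–1:30 pm, 2:45 pm–4:00 pm, 5:45 pm–9:15 pm.
B, merged: 9:45 am–10:15 am, 11:30 am–12:15 pm, 1:15 pm–2:15 pm, 7:45 pm–9:30 pm.
11:00 am–1:30 pm with B removed leaves 11:00 am–11:30 am, 12:15 pm–1:15 pm.
2:45 pm–4:00 pm is untouched.
5:45 pm–9:15 pm with B removed leaves 5:45 pm–7:45 pm.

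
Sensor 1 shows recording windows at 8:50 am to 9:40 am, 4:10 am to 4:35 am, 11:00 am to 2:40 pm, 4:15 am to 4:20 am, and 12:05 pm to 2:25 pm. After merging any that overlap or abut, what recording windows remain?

4:10 am-4:35 am, 8:50 am-9:40 am, 11:00 am-2:40 pm

Sort by start: 4:10 am-4:35 am, 4:15 am-4:20 am, 8:50 am-9:40 am, 11:00 am-2:40 pm, 12:05 pm-2:25 pm.
4:15 am-4:20 am overlaps/touches 4:10 am-4:35 am → extend to 4:10 am-4:35 am.
8:50 am-9:40 am is disjoint → start new block.
11:00 am-2:40 pm is disjoint → start new block.
12:05 pm-2:25 pm overlaps/touches 11:00 am-2:40 pm → extend to 11:00 am-2:40 pm.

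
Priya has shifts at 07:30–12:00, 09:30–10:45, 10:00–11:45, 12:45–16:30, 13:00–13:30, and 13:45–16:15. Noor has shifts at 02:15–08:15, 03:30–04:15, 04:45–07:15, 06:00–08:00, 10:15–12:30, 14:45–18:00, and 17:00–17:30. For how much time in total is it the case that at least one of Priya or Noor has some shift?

15 h 30 min

Merge the first list: 07:30–12:00, 12:45–16:30.
Merge the second list: 02:15–08:15, 10:15–12:30, 14:45–18:00.
A ∪ B = 02:15–12:30, 12:45–18:00.
Total: 10 h 15 min + 5 h 15 min = 15 h 30 min.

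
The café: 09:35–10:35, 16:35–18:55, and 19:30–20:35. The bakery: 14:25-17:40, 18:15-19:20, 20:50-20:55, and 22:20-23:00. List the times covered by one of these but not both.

A \ B = 09:35–10:35, 17:40–18:15, 19:30–20:35.
B \ A = 14:25–16:35, 18:55–19:20, 20:50–20:55, 22:20–23:00.
Union of the two gives the symmetric difference.

09:35–10:35, 14:25–16:35, 17:40–18:15, 18:55–19:20, 19:30–20:35, 20:50–20:55, 22:20–23:00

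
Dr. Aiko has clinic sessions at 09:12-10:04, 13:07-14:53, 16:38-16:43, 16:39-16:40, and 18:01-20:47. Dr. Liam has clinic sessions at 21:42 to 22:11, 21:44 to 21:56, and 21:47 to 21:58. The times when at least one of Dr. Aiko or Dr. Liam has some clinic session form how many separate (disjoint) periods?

A, merged: 09:12–10:04, 13:07–14:53, 16:38–16:43, 18:01–20:47.
B, merged: 21:42–22:11.
A ∪ B = 09:12–10:04, 13:07–14:53, 16:38–16:43, 18:01–20:47, 21:42–22:11.
That is 5 disjoint pieces.

5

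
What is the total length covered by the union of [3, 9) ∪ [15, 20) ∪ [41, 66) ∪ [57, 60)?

36

Merged: [3, 9), [15, 20), [41, 66).
Lengths: 6 + 5 + 25 = 36.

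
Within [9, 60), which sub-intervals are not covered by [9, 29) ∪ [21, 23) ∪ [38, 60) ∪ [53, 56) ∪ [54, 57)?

The merged coverage is [9, 29), [38, 60).
Complement within [9, 60): [29, 38).

[29, 38)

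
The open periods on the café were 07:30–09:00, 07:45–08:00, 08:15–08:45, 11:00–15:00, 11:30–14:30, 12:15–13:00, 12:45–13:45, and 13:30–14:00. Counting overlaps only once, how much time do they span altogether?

Merged: 07:30–09:00, 11:00–15:00.
Lengths: 1 h 30 min + 4 h = 5 h 30 min.

5 h 30 min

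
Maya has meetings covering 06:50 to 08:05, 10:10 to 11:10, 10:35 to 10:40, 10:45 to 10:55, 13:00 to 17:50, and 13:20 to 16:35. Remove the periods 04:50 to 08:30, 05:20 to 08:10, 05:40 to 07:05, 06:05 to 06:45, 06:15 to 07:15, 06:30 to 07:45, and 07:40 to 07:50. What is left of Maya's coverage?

10:10-11:10, 13:00-17:50

Merge the first list: 06:50-08:05, 10:10-11:10, 13:00-17:50.
Merge the second list: 04:50-08:30.
06:50-08:05 lies entirely inside B → drops out.
10:10-11:10 is untouched.
13:00-17:50 is untouched.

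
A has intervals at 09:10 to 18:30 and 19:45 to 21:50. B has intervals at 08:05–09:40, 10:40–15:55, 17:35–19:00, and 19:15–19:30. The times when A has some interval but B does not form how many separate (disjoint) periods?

A \ B = 09:40-10:40, 15:55-17:35, 19:45-21:50.
That is 3 disjoint pieces.

3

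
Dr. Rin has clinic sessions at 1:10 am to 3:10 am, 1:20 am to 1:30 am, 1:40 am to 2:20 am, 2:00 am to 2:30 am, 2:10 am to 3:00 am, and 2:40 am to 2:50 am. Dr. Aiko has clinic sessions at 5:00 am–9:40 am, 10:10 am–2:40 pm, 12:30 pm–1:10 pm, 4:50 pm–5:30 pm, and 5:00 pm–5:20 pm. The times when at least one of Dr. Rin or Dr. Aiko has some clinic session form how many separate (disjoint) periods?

A, merged: 1:10 am-3:10 am.
B, merged: 5:00 am-9:40 am, 10:10 am-2:40 pm, 4:50 pm-5:30 pm.
A ∪ B = 1:10 am-3:10 am, 5:00 am-9:40 am, 10:10 am-2:40 pm, 4:50 pm-5:30 pm.
That is 4 disjoint pieces.

4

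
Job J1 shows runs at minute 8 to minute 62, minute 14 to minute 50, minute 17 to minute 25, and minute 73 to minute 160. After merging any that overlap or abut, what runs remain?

minute 8 to minute 62, minute 73 to minute 160

minute 14 to minute 50 overlaps/touches minute 8 to minute 62 → extend to minute 8 to minute 62.
minute 17 to minute 25 overlaps/touches minute 8 to minute 62 → extend to minute 8 to minute 62.
minute 73 to minute 160 is disjoint → start new block.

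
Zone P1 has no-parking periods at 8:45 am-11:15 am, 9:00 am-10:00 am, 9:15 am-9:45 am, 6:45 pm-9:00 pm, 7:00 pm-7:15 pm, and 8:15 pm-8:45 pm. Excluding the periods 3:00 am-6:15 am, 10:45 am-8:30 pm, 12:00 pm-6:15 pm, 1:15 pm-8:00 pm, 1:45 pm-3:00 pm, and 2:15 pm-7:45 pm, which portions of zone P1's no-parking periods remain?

Merge the first list: 8:45 am–11:15 am, 6:45 pm–9:00 pm.
Merge the second list: 3:00 am–6:15 am, 10:45 am–8:30 pm.
8:45 am–11:15 am minus B → 8:45 am–10:45 am.
6:45 pm–9:00 pm minus B → 8:30 pm–9:00 pm.

8:45 am–10:45 am, 8:30 pm–9:00 pm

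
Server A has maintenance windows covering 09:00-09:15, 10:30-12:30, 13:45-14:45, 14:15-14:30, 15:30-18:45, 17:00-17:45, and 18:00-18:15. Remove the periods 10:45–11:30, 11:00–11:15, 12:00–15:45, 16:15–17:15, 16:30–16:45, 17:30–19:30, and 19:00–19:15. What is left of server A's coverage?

First set merges to 09:00–09:15, 10:30–12:30, 13:45–14:45, 15:30–18:45.
Second set merges to 10:45–11:30, 12:00–15:45, 16:15–17:15, 17:30–19:30.
09:00–09:15: no B overlap → unchanged.
10:30–12:30 minus B → 10:30–10:45, 11:30–12:00.
13:45–14:45: fully covered by B → removed.
15:30–18:45 minus B → 15:45–16:15, 17:15–17:30.

09:00–09:15, 10:30–10:45, 11:30–12:00, 15:45–16:15, 17:15–17:30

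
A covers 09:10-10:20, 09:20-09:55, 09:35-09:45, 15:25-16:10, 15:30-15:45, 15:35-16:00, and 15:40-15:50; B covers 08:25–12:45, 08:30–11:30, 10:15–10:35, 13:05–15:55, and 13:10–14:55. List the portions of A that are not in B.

15:55–16:10

Merge the first list: 09:10–10:20, 15:25–16:10.
Merge the second list: 08:25–12:45, 13:05–15:55.
09:10–10:20: entirely removed.
15:25–16:10 \ B = 15:55–16:10.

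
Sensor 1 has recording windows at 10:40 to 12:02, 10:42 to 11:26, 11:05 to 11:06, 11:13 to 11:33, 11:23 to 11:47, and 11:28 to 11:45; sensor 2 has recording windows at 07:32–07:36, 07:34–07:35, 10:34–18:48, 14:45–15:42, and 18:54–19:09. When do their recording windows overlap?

10:40-12:02

Merge the first list: 10:40-12:02.
Merge the second list: 07:32-07:36, 10:34-18:48, 18:54-19:09.
10:40-12:02 ∩ B → 10:40-12:02.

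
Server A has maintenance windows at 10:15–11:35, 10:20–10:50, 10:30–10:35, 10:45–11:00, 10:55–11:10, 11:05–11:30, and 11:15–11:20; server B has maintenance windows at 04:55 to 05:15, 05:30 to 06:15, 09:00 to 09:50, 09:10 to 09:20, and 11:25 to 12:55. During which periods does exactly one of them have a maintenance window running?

04:55-05:15, 05:30-06:15, 09:00-09:50, 10:15-11:25, 11:35-12:55

A, merged: 10:15-11:35.
B, merged: 04:55-05:15, 05:30-06:15, 09:00-09:50, 11:25-12:55.
A \ B = 10:15-11:25.
B \ A = 04:55-05:15, 05:30-06:15, 09:00-09:50, 11:35-12:55.
Union of the two gives the symmetric difference.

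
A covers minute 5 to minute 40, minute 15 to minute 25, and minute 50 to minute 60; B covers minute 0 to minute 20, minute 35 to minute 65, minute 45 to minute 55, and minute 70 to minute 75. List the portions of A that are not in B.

minute 20 to minute 35

A, merged: minute 5 to minute 40, minute 50 to minute 60.
B, merged: minute 0 to minute 20, minute 35 to minute 65, minute 70 to minute 75.
minute 5 to minute 40 \ B = minute 20 to minute 35.
minute 50 to minute 60: entirely removed.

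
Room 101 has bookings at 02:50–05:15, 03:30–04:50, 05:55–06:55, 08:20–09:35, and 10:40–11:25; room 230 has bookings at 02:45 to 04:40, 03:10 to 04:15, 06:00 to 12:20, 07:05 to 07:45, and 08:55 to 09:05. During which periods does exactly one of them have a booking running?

02:45–02:50, 04:40–05:15, 05:55–06:00, 06:55–08:20, 09:35–10:40, 11:25–12:20

Merge the first list: 02:50–05:15, 05:55–06:55, 08:20–09:35, 10:40–11:25.
Merge the second list: 02:45–04:40, 06:00–12:20.
A \ B = 04:40–05:15, 05:55–06:00.
B \ A = 02:45–02:50, 06:55–08:20, 09:35–10:40, 11:25–12:20.
Union of the two gives the symmetric difference.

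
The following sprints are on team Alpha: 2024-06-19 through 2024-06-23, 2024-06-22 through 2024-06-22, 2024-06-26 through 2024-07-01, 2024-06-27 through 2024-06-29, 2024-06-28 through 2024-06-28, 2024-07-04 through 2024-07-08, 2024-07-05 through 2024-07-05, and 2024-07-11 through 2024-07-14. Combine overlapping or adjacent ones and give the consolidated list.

2024-06-22 through 2024-06-22 overlaps/touches 2024-06-19 through 2024-06-23 → extend to 2024-06-19 through 2024-06-23.
2024-06-26 through 2024-07-01 is disjoint → start new block.
2024-06-27 through 2024-06-29 overlaps/touches 2024-06-26 through 2024-07-01 → extend to 2024-06-26 through 2024-07-01.
2024-06-28 through 2024-06-28 overlaps/touches 2024-06-26 through 2024-07-01 → extend to 2024-06-26 through 2024-07-01.
2024-07-04 through 2024-07-08 is disjoint → start new block.
2024-07-05 through 2024-07-05 overlaps/touches 2024-07-04 through 2024-07-08 → extend to 2024-07-04 through 2024-07-08.
2024-07-11 through 2024-07-14 is disjoint → start new block.

2024-06-19 through 2024-06-23, 2024-06-26 through 2024-07-01, 2024-07-04 through 2024-07-08, 2024-07-11 through 2024-07-14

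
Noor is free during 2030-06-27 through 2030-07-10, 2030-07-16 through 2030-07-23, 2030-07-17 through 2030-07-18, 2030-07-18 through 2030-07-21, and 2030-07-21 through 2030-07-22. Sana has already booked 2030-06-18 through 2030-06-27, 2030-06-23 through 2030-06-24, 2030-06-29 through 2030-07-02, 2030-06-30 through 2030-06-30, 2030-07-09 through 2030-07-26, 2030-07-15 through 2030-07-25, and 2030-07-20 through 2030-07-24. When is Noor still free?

2030-06-28 through 2030-06-28, 2030-07-03 through 2030-07-08

A, merged: 2030-06-27 through 2030-07-10, 2030-07-16 through 2030-07-23.
B, merged: 2030-06-18 through 2030-06-27, 2030-06-29 through 2030-07-02, 2030-07-09 through 2030-07-26.
2030-06-27 through 2030-07-10 with B removed leaves 2030-06-28 through 2030-06-28, 2030-07-03 through 2030-07-08.
2030-07-16 through 2030-07-23 lies entirely inside B → drops out.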